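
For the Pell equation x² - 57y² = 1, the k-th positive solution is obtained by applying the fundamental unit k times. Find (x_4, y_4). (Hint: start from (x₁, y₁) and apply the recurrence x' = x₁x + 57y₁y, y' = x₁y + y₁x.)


Step 1: Find the fundamental solution (x₁, y₁) of x² - 57y² = 1.
  Expand √57 as a continued fraction. a₀ = ⌊√57⌋ = 7; iterate m_{k+1} = d_k·a_k − m_k, d_{k+1} = (57 − m_{k+1}²)/d_k, a_{k+1} = ⌊(a₀ + m_{k+1})/d_{k+1}⌋ (starting m₀ = 0, d₀ = 1), with convergents p_k = a_k·p_{k-1} + p_{k-2}, q_k = a_k·q_{k-1} + q_{k-2} (p₋₁ = 1, q₋₁ = 0):
  k = 0: a₀ = 7; p₀/q₀ = 7/1; p₀² − 57·q₀² = 49 − 57 = -8.
  k = 1: m = 7, d = 8, a = ⌊(7 + 7)/8⌋ = 1; p/q = (1·7 + 1)/(1·1 + 0) = 8/1; p² − 57·q² = 64 − 57 = 7.
  k = 2: m = 1, d = 7, a = ⌊(7 + 1)/7⌋ = 1; p/q = (1·8 + 7)/(1·1 + 1) = 15/2; p² − 57·q² = 225 − 228 = -3.
  k = 3: m = 6, d = 3, a = ⌊(7 + 6)/3⌋ = 4; p/q = (4·15 + 8)/(4·2 + 1) = 68/9; p² − 57·q² = 4624 − 4617 = 7.
  k = 4: m = 6, d = 7, a = ⌊(7 + 6)/7⌋ = 1; p/q = (1·68 + 15)/(1·9 + 2) = 83/11; p² − 57·q² = 6889 − 6897 = -8.
  k = 5: m = 1, d = 8, a = ⌊(7 + 1)/8⌋ = 1; p/q = (1·83 + 68)/(1·11 + 9) = 151/20; p² − 57·q² = 22801 − 22800 = 1.
  The first convergent with p² − 57·q² = 1 gives the fundamental solution (x₁, y₁) = (151, 20).
Step 2: Apply the recurrence (x_{n+1}, y_{n+1}) = (x₁x_n + 57y₁y_n, x₁y_n + y₁x_n) repeatedly.
  From (x_1, y_1) = (151, 20): x_2 = 151·151 + 57·20·20 = 45601; y_2 = 151·20 + 20·151 = 6040.
  From (x_2, y_2) = (45601, 6040): x_3 = 151·45601 + 57·20·6040 = 13771351; y_3 = 151·6040 + 20·45601 = 1824060.
  From (x_3, y_3) = (13771351, 1824060): x_4 = 151·13771351 + 57·20·1824060 = 4158902401; y_4 = 151·1824060 + 20·13771351 = 550860080.
Step 3: Verify x_4² - 57·y_4² = 17296469181043564801 - 17296469181043564800 = 1 (should be 1). ✓

(x_1, y_1) = (151, 20); (x_4, y_4) = (4158902401, 550860080).


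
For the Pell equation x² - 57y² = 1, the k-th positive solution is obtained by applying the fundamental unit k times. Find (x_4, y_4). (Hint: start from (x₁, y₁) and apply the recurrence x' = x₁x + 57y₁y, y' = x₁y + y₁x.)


Step 1: Find the fundamental solution (x₁, y₁) of x² - 57y² = 1.
  Expand √57 as a continued fraction. a₀ = ⌊√57⌋ = 7; iterate m_{k+1} = d_k·a_k − m_k, d_{k+1} = (57 − m_{k+1}²)/d_k, a_{k+1} = ⌊(a₀ + m_{k+1})/d_{k+1}⌋ (starting m₀ = 0, d₀ = 1), with convergents p_k = a_k·p_{k-1} + p_{k-2}, q_k = a_k·q_{k-1} + q_{k-2} (p₋₁ = 1, q₋₁ = 0):
  k = 0: a₀ = 7; p₀/q₀ = 7/1; p₀² − 57·q₀² = 49 − 57 = -8.
  k = 1: m = 7, d = 8, a = ⌊(7 + 7)/8⌋ = 1; p/q = (1·7 + 1)/(1·1 + 0) = 8/1; p² − 57·q² = 64 − 57 = 7.
  k = 2: m = 1, d = 7, a = ⌊(7 + 1)/7⌋ = 1; p/q = (1·8 + 7)/(1·1 + 1) = 15/2; p² − 57·q² = 225 − 228 = -3.
  k = 3: m = 6, d = 3, a = ⌊(7 + 6)/3⌋ = 4; p/q = (4·15 + 8)/(4·2 + 1) = 68/9; p² − 57·q² = 4624 − 4617 = 7.
  k = 4: m = 6, d = 7, a = ⌊(7 + 6)/7⌋ = 1; p/q = (1·68 + 15)/(1·9 + 2) = 83/11; p² − 57·q² = 6889 − 6897 = -8.
  k = 5: m = 1, d = 8, a = ⌊(7 + 1)/8⌋ = 1; p/q = (1·83 + 68)/(1·11 + 9) = 151/20; p² − 57·q² = 22801 − 22800 = 1.
  The first convergent with p² − 57·q² = 1 gives the fundamental solution (x₁, y₁) = (151, 20).
Step 2: Apply the recurrence (x_{n+1}, y_{n+1}) = (x₁x_n + 57y₁y_n, x₁y_n + y₁x_n) repeatedly.
  From (x_1, y_1) = (151, 20): x_2 = 151·151 + 57·20·20 = 45601; y_2 = 151·20 + 20·151 = 6040.
  From (x_2, y_2) = (45601, 6040): x_3 = 151·45601 + 57·20·6040 = 13771351; y_3 = 151·6040 + 20·45601 = 1824060.
  From (x_3, y_3) = (13771351, 1824060): x_4 = 151·13771351 + 57·20·1824060 = 4158902401; y_4 = 151·1824060 + 20·13771351 = 550860080.
Step 3: Verify x_4² - 57·y_4² = 17296469181043564801 - 17296469181043564800 = 1 (should be 1). ✓

(x_1, y_1) = (151, 20); (x_4, y_4) = (4158902401, 550860080).


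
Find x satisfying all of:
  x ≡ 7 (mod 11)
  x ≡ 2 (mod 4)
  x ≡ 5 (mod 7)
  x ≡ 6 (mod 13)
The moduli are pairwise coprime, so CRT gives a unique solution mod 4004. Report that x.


Product of moduli M = 11 · 4 · 7 · 13 = 4004.
Merge one congruence at a time:
  Start: x ≡ 7 (mod 11).
  Combine with x ≡ 2 (mod 4); new modulus lcm = 44.
    Write x = 7 + 11·t and substitute into x ≡ 2 (mod 4): 11·t ≡ 2 − 7 = -5 (mod 4).
    Reduce coefficients mod 4: 3·t ≡ 3 (mod 4).
    The inverse of 3 mod 4 is 3 (since 3·3 = 9 = 2·4 + 1), so t ≡ 3·3 = 9 ≡ 1 (mod 4).
    Then x = 7 + 11·1 = 18, valid modulo lcm(11, 4) = 44: x ≡ 18 (mod 44).
  Combine with x ≡ 5 (mod 7); new modulus lcm = 308.
    Write x = 18 + 44·t and substitute into x ≡ 5 (mod 7): 44·t ≡ 5 − 18 = -13 (mod 7).
    Reduce coefficients mod 7: 2·t ≡ 1 (mod 7).
    The inverse of 2 mod 7 is 4 (since 2·4 = 8 = 1·7 + 1), so t ≡ 4·1 = 4 ≡ 4 (mod 7).
    Then x = 18 + 44·4 = 194, valid modulo lcm(44, 7) = 308: x ≡ 194 (mod 308).
  Combine with x ≡ 6 (mod 13); new modulus lcm = 4004.
    Write x = 194 + 308·t and substitute into x ≡ 6 (mod 13): 308·t ≡ 6 − 194 = -188 (mod 13).
    Reduce coefficients mod 13: 9·t ≡ 7 (mod 13).
    The inverse of 9 mod 13 is 3 (since 9·3 = 27 = 2·13 + 1), so t ≡ 3·7 = 21 ≡ 8 (mod 13).
    Then x = 194 + 308·8 = 2658, valid modulo lcm(308, 13) = 4004: x ≡ 2658 (mod 4004).
Verify against each original: 2658 mod 11 = 7, 2658 mod 4 = 2, 2658 mod 7 = 5, 2658 mod 13 = 6.

x ≡ 2658 (mod 4004).


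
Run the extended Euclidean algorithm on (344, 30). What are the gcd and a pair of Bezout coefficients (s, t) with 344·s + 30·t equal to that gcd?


Euclidean algorithm on (344, 30) — divide until remainder is 0:
  344 = 11 · 30 + 14
  30 = 2 · 14 + 2
  14 = 7 · 2 + 0
gcd(344, 30) = 2.
Track Bezout coefficients alongside the remainders: start with r₀ = 344 = a·1 + b·0 (s = 1, t = 0) and r₁ = 30 = a·0 + b·1 (s = 0, t = 1); each new remainder r_{k+1} = r_{k-1} − q_k·r_k inherits s_{k+1} = s_{k-1} − q_k·s_k, t_{k+1} = t_{k-1} − q_k·t_k, so r_k = a·s_k + b·t_k at every step:
  q = 11: r = 14, s = 1 − 11·0 = 1, t = 0 − 11·1 = -11  (check: 344·1 + 30·(-11) = 14)
  q = 2: r = 2, s = 0 − 2·1 = -2, t = 1 − 2·(-11) = 23  (check: 344·(-2) + 30·23 = 2)
The row with r = 2 (the gcd) gives the Bezout coefficients s = -2, t = 23.
Result: 344 · (-2) + 30 · (23) = 2.

gcd(344, 30) = 2; s = -2, t = 23 (check: 344·(-2) + 30·23 = 2).


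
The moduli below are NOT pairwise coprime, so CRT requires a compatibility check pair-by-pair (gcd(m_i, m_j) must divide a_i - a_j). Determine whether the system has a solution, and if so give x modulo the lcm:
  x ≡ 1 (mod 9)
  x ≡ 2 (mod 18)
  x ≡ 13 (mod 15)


Moduli 9, 18, 15 are not pairwise coprime, so CRT works modulo lcm(m_i) when all pairwise compatibility conditions hold.
Pairwise compatibility: gcd(m_i, m_j) must divide a_i - a_j for every pair.
Merge one congruence at a time:
  Start: x ≡ 1 (mod 9).
  Combine with x ≡ 2 (mod 18): gcd(9, 18) = 9, and 2 - 1 = 1 is NOT divisible by 9.
    ⇒ system is inconsistent (no integer solution).

No solution (the system is inconsistent).


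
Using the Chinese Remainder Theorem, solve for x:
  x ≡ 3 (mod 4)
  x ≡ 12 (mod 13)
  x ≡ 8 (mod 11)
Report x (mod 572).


Moduli 4, 13, 11 are pairwise coprime; by CRT there is a unique solution modulo M = 4 · 13 · 11 = 572.
Solve pairwise, accumulating the modulus:
  Start with x ≡ 3 (mod 4).
  Combine with x ≡ 12 (mod 13): since gcd(4, 13) = 1, we get a unique residue mod 52.
    Write x = 3 + 4·t and substitute into x ≡ 12 (mod 13): 4·t ≡ 12 − 3 = 9 (mod 13).
    The inverse of 4 mod 13 is 10 (since 4·10 = 40 = 3·13 + 1), so t ≡ 10·9 = 90 ≡ 12 (mod 13).
    Then x = 3 + 4·12 = 51, valid modulo lcm(4, 13) = 52: x ≡ 51 (mod 52).
  Combine with x ≡ 8 (mod 11): since gcd(52, 11) = 1, we get a unique residue mod 572.
    Write x = 51 + 52·t and substitute into x ≡ 8 (mod 11): 52·t ≡ 8 − 51 = -43 (mod 11).
    Reduce coefficients mod 11: 8·t ≡ 1 (mod 11).
    The inverse of 8 mod 11 is 7 (since 8·7 = 56 = 5·11 + 1), so t ≡ 7·1 = 7 ≡ 7 (mod 11).
    Then x = 51 + 52·7 = 415, valid modulo lcm(52, 11) = 572: x ≡ 415 (mod 572).
Verify: 415 mod 4 = 3 ✓, 415 mod 13 = 12 ✓, 415 mod 11 = 8 ✓.

x ≡ 415 (mod 572).


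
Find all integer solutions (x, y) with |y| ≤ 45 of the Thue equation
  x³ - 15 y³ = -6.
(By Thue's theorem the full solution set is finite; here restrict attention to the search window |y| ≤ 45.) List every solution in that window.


The equation is x³ - 15y³ = -6. For fixed y, x³ = 15·y³ − 6, so a solution requires the RHS to be a perfect cube.
Strategy: iterate y from -45 to 45, compute RHS = 15·y³ − 6, and check whether it is a (positive or negative) perfect cube.
Check small values of y:
  y = 0: RHS = -6 is not a perfect cube.
  y = 1: RHS = 9 is not a perfect cube.
  y = -1: RHS = -21 is not a perfect cube.
  y = 2: RHS = 114 is not a perfect cube.
  y = -2: RHS = -126 is not a perfect cube.
  y = 3: RHS = 399 is not a perfect cube.
  y = -3: RHS = -411 is not a perfect cube.
Continuing the search up to |y| = 45 finds no solutions either.
No (x, y) in the scanned range satisfies the equation.

No integer solutions with |y| ≤ 45.


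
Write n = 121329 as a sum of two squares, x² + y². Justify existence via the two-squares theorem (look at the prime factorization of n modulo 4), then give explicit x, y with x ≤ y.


Step 1: Factor n = 121329 = 3^2 · 13 · 17 · 61.
Step 2: Check the mod-4 condition on each prime factor: 3 ≡ 3 (mod 4), exponent 2 (must be even); 13 ≡ 1 (mod 4), exponent 1; 17 ≡ 1 (mod 4), exponent 1; 61 ≡ 1 (mod 4), exponent 1.
All primes ≡ 3 (mod 4) appear to even exponent (or don't appear), so by the two-squares theorem n IS expressible as a sum of two squares.
Step 3: Build a representation. Group n = k² · m with k = 3 and m = 13 · 17 · 61 = 13481 (a product of primes ≡ 1 (mod 4)); a representation of m scales to one of n via (k·x)² + (k·y)² = k²(x² + y²). Each prime p ≡ 1 (mod 4) is itself a sum of two squares; find a² by testing p − a² for a perfect square:
  13: 13 − 1² = 12, 13 − 2² = 9 = 3² ⇒ 13 = 2² + 3².
  17: 17 − 1² = 16 = 4² ⇒ 17 = 1² + 4².
  61: 61 − 1² = 60, 61 − 2² = 57, 61 − 3² = 52, 61 − 4² = 45, 61 − 5² = 36 = 6² ⇒ 61 = 5² + 6².
  Combine using the Brahmagupta–Fibonacci identity (a² + b²)(c² + d²) = (ac − bd)² + (ad + bc)² = (ac + bd)² + (ad − bc)²:
  13 · 17 = 221: from (2² + 3²)(1² + 4²), take (2·1 − 3·4, 2·4 + 3·1) = (2 − 12, 8 + 3) = (-10, 11); dropping signs (only squares matter) gives (10, 11); check 10² + 11² = 100 + 121 = 221 ✓.
  221 · 61 = 13481: from (10² + 11²)(5² + 6²), take (10·5 − 11·6, 10·6 + 11·5) = (50 − 66, 60 + 55) = (-16, 115); dropping signs (only squares matter) gives (16, 115); check 16² + 115² = 256 + 13225 = 13481 ✓.
  Scale by k = 3: (3·16, 3·115) = (48, 345).
Step 4: Order so x ≤ y and verify: 48² + 345² = 2304 + 119025 = 121329 = n. ✓

n = 121329 = 48² + 345² (one valid representation with x ≤ y).


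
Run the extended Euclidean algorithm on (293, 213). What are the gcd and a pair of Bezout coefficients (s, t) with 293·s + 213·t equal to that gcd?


Euclidean algorithm on (293, 213) — divide until remainder is 0:
  293 = 1 · 213 + 80
  213 = 2 · 80 + 53
  80 = 1 · 53 + 27
  53 = 1 · 27 + 26
  27 = 1 · 26 + 1
  26 = 26 · 1 + 0
gcd(293, 213) = 1.
Track Bezout coefficients alongside the remainders: start with r₀ = 293 = a·1 + b·0 (s = 1, t = 0) and r₁ = 213 = a·0 + b·1 (s = 0, t = 1); each new remainder r_{k+1} = r_{k-1} − q_k·r_k inherits s_{k+1} = s_{k-1} − q_k·s_k, t_{k+1} = t_{k-1} − q_k·t_k, so r_k = a·s_k + b·t_k at every step:
  q = 1: r = 80, s = 1 − 1·0 = 1, t = 0 − 1·1 = -1  (check: 293·1 + 213·(-1) = 80)
  q = 2: r = 53, s = 0 − 2·1 = -2, t = 1 − 2·(-1) = 3  (check: 293·(-2) + 213·3 = 53)
  q = 1: r = 27, s = 1 − 1·(-2) = 3, t = -1 − 1·3 = -4  (check: 293·3 + 213·(-4) = 27)
  q = 1: r = 26, s = -2 − 1·3 = -5, t = 3 − 1·(-4) = 7  (check: 293·(-5) + 213·7 = 26)
  q = 1: r = 1, s = 3 − 1·(-5) = 8, t = -4 − 1·7 = -11  (check: 293·8 + 213·(-11) = 1)
The row with r = 1 (the gcd) gives the Bezout coefficients s = 8, t = -11.
Result: 293 · (8) + 213 · (-11) = 1.

gcd(293, 213) = 1; s = 8, t = -11 (check: 293·8 + 213·(-11) = 1).


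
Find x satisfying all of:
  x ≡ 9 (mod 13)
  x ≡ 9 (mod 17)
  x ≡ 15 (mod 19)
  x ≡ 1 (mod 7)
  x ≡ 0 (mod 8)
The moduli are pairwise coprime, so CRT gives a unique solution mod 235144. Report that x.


Product of moduli M = 13 · 17 · 19 · 7 · 8 = 235144.
Merge one congruence at a time:
  Start: x ≡ 9 (mod 13).
  Combine with x ≡ 9 (mod 17); new modulus lcm = 221.
    Write x = 9 + 13·t and substitute into x ≡ 9 (mod 17): 13·t ≡ 9 − 9 = 0 (mod 17).
    The inverse of 13 mod 17 is 4 (since 13·4 = 52 = 3·17 + 1), so t ≡ 4·0 = 0 ≡ 0 (mod 17).
    Then x = 9 + 13·0 = 9, valid modulo lcm(13, 17) = 221: x ≡ 9 (mod 221).
  Combine with x ≡ 15 (mod 19); new modulus lcm = 4199.
    Write x = 9 + 221·t and substitute into x ≡ 15 (mod 19): 221·t ≡ 15 − 9 = 6 (mod 19).
    Reduce coefficients mod 19: 12·t ≡ 6 (mod 19).
    The inverse of 12 mod 19 is 8 (since 12·8 = 96 = 5·19 + 1), so t ≡ 8·6 = 48 ≡ 10 (mod 19).
    Then x = 9 + 221·10 = 2219, valid modulo lcm(221, 19) = 4199: x ≡ 2219 (mod 4199).
  Combine with x ≡ 1 (mod 7); new modulus lcm = 29393.
    Write x = 2219 + 4199·t and substitute into x ≡ 1 (mod 7): 4199·t ≡ 1 − 2219 = -2218 (mod 7).
    Reduce coefficients mod 7: 6·t ≡ 1 (mod 7).
    The inverse of 6 mod 7 is 6 (since 6·6 = 36 = 5·7 + 1), so t ≡ 6·1 = 6 ≡ 6 (mod 7).
    Then x = 2219 + 4199·6 = 27413, valid modulo lcm(4199, 7) = 29393: x ≡ 27413 (mod 29393).
  Combine with x ≡ 0 (mod 8); new modulus lcm = 235144.
    Write x = 27413 + 29393·t and substitute into x ≡ 0 (mod 8): 29393·t ≡ 0 − 27413 = -27413 (mod 8).
    Reduce coefficients mod 8: 1·t ≡ 3 (mod 8).
    So t ≡ 3 (mod 8).
    Then x = 27413 + 29393·3 = 115592, valid modulo lcm(29393, 8) = 235144: x ≡ 115592 (mod 235144).
Verify against each original: 115592 mod 13 = 9, 115592 mod 17 = 9, 115592 mod 19 = 15, 115592 mod 7 = 1, 115592 mod 8 = 0.

x ≡ 115592 (mod 235144).


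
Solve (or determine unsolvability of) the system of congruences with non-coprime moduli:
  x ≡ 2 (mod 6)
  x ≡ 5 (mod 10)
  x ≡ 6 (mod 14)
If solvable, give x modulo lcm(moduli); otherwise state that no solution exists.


Moduli 6, 10, 14 are not pairwise coprime, so CRT works modulo lcm(m_i) when all pairwise compatibility conditions hold.
Pairwise compatibility: gcd(m_i, m_j) must divide a_i - a_j for every pair.
Merge one congruence at a time:
  Start: x ≡ 2 (mod 6).
  Combine with x ≡ 5 (mod 10): gcd(6, 10) = 2, and 5 - 2 = 3 is NOT divisible by 2.
    ⇒ system is inconsistent (no integer solution).

No solution (the system is inconsistent).


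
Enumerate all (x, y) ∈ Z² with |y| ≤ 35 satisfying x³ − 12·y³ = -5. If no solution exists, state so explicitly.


The equation is x³ - 12y³ = -5. For fixed y, x³ = 12·y³ − 5, so a solution requires the RHS to be a perfect cube.
Strategy: iterate y from -35 to 35, compute RHS = 12·y³ − 5, and check whether it is a (positive or negative) perfect cube.
Check small values of y:
  y = 0: RHS = -5 is not a perfect cube.
  y = 1: RHS = 7 is not a perfect cube.
  y = -1: RHS = -17 is not a perfect cube.
  y = 2: RHS = 91 is not a perfect cube.
  y = -2: RHS = -101 is not a perfect cube.
  y = 3: RHS = 319 is not a perfect cube.
  y = -3: RHS = -329 is not a perfect cube.
Continuing the search up to |y| = 35 finds no solutions either.
No (x, y) in the scanned range satisfies the equation.

No integer solutions with |y| ≤ 35.


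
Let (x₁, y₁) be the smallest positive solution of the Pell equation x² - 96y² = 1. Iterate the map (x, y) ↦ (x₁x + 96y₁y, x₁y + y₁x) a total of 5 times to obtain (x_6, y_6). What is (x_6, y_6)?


Step 1: Find the fundamental solution (x₁, y₁) of x² - 96y² = 1.
  Expand √96 as a continued fraction. a₀ = ⌊√96⌋ = 9; iterate m_{k+1} = d_k·a_k − m_k, d_{k+1} = (96 − m_{k+1}²)/d_k, a_{k+1} = ⌊(a₀ + m_{k+1})/d_{k+1}⌋ (starting m₀ = 0, d₀ = 1), with convergents p_k = a_k·p_{k-1} + p_{k-2}, q_k = a_k·q_{k-1} + q_{k-2} (p₋₁ = 1, q₋₁ = 0):
  k = 0: a₀ = 9; p₀/q₀ = 9/1; p₀² − 96·q₀² = 81 − 96 = -15.
  k = 1: m = 9, d = 15, a = ⌊(9 + 9)/15⌋ = 1; p/q = (1·9 + 1)/(1·1 + 0) = 10/1; p² − 96·q² = 100 − 96 = 4.
  k = 2: m = 6, d = 4, a = ⌊(9 + 6)/4⌋ = 3; p/q = (3·10 + 9)/(3·1 + 1) = 39/4; p² − 96·q² = 1521 − 1536 = -15.
  k = 3: m = 6, d = 15, a = ⌊(9 + 6)/15⌋ = 1; p/q = (1·39 + 10)/(1·4 + 1) = 49/5; p² − 96·q² = 2401 − 2400 = 1.
  The first convergent with p² − 96·q² = 1 gives the fundamental solution (x₁, y₁) = (49, 5).
Step 2: Apply the recurrence (x_{n+1}, y_{n+1}) = (x₁x_n + 96y₁y_n, x₁y_n + y₁x_n) repeatedly.
  From (x_1, y_1) = (49, 5): x_2 = 49·49 + 96·5·5 = 4801; y_2 = 49·5 + 5·49 = 490.
  From (x_2, y_2) = (4801, 490): x_3 = 49·4801 + 96·5·490 = 470449; y_3 = 49·490 + 5·4801 = 48015.
  From (x_3, y_3) = (470449, 48015): x_4 = 49·470449 + 96·5·48015 = 46099201; y_4 = 49·48015 + 5·470449 = 4704980.
  From (x_4, y_4) = (46099201, 4704980): x_5 = 49·46099201 + 96·5·4704980 = 4517251249; y_5 = 49·4704980 + 5·46099201 = 461040025.
  From (x_5, y_5) = (4517251249, 461040025): x_6 = 49·4517251249 + 96·5·461040025 = 442644523201; y_6 = 49·461040025 + 5·4517251249 = 45177217470.
Step 3: Verify x_6² - 96·y_6² = 195934173919840627286401 - 195934173919840627286400 = 1 (should be 1). ✓

(x_1, y_1) = (49, 5); (x_6, y_6) = (442644523201, 45177217470).


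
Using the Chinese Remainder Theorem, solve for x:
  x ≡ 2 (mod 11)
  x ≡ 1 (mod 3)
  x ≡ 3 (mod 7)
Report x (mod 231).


Moduli 11, 3, 7 are pairwise coprime; by CRT there is a unique solution modulo M = 11 · 3 · 7 = 231.
Solve pairwise, accumulating the modulus:
  Start with x ≡ 2 (mod 11).
  Combine with x ≡ 1 (mod 3): since gcd(11, 3) = 1, we get a unique residue mod 33.
    Write x = 2 + 11·t and substitute into x ≡ 1 (mod 3): 11·t ≡ 1 − 2 = -1 (mod 3).
    Reduce coefficients mod 3: 2·t ≡ 2 (mod 3).
    The inverse of 2 mod 3 is 2 (since 2·2 = 4 = 1·3 + 1), so t ≡ 2·2 = 4 ≡ 1 (mod 3).
    Then x = 2 + 11·1 = 13, valid modulo lcm(11, 3) = 33: x ≡ 13 (mod 33).
  Combine with x ≡ 3 (mod 7): since gcd(33, 7) = 1, we get a unique residue mod 231.
    Write x = 13 + 33·t and substitute into x ≡ 3 (mod 7): 33·t ≡ 3 − 13 = -10 (mod 7).
    Reduce coefficients mod 7: 5·t ≡ 4 (mod 7).
    The inverse of 5 mod 7 is 3 (since 5·3 = 15 = 2·7 + 1), so t ≡ 3·4 = 12 ≡ 5 (mod 7).
    Then x = 13 + 33·5 = 178, valid modulo lcm(33, 7) = 231: x ≡ 178 (mod 231).
Verify: 178 mod 11 = 2 ✓, 178 mod 3 = 1 ✓, 178 mod 7 = 3 ✓.

x ≡ 178 (mod 231).


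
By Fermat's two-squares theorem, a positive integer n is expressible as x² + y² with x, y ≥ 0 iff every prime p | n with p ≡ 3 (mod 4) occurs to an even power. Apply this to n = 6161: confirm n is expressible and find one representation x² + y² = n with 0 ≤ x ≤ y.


Step 1: Factor n = 6161 = 61 · 101.
Step 2: Check the mod-4 condition on each prime factor: 61 ≡ 1 (mod 4), exponent 1; 101 ≡ 1 (mod 4), exponent 1.
All primes ≡ 3 (mod 4) appear to even exponent (or don't appear), so by the two-squares theorem n IS expressible as a sum of two squares.
Step 3: Build a representation. Here n = 61 · 101 is a product of primes ≡ 1 (mod 4). Each prime p ≡ 1 (mod 4) is itself a sum of two squares; find a² by testing p − a² for a perfect square:
  61: 61 − 1² = 60, 61 − 2² = 57, 61 − 3² = 52, 61 − 4² = 45, 61 − 5² = 36 = 6² ⇒ 61 = 5² + 6².
  101: 101 − 1² = 100 = 10² ⇒ 101 = 1² + 10².
  Combine using the Brahmagupta–Fibonacci identity (a² + b²)(c² + d²) = (ac − bd)² + (ad + bc)² = (ac + bd)² + (ad − bc)²:
  61 · 101 = 6161: from (5² + 6²)(1² + 10²), take (5·1 − 6·10, 5·10 + 6·1) = (5 − 60, 50 + 6) = (-55, 56); dropping signs (only squares matter) gives (55, 56); check 55² + 56² = 3025 + 3136 = 6161 ✓.
Step 4: Order so x ≤ y and verify: 55² + 56² = 3025 + 3136 = 6161 = n. ✓

n = 6161 = 55² + 56² (one valid representation with x ≤ y).


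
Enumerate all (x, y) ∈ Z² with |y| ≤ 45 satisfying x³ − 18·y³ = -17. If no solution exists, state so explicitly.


The equation is x³ - 18y³ = -17. For fixed y, x³ = 18·y³ − 17, so a solution requires the RHS to be a perfect cube.
Strategy: iterate y from -45 to 45, compute RHS = 18·y³ − 17, and check whether it is a (positive or negative) perfect cube.
Check small values of y:
  y = 0: RHS = -17 is not a perfect cube.
  y = 1: RHS = 1 = (1)³ ⇒ x = 1 works.
  y = -1: RHS = -35 is not a perfect cube.
  y = 2: RHS = 127 is not a perfect cube.
  y = -2: RHS = -161 is not a perfect cube.
  y = 3: RHS = 469 is not a perfect cube.
  y = -3: RHS = -503 is not a perfect cube.
Continuing the search up to |y| = 45 finds no further solutions beyond those listed.
Collected solutions: (1, 1).

Solutions (with |y| ≤ 45): (1, 1).


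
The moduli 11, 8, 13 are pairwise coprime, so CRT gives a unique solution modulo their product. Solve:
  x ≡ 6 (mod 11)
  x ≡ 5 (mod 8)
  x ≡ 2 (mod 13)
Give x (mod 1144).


Moduli 11, 8, 13 are pairwise coprime; by CRT there is a unique solution modulo M = 11 · 8 · 13 = 1144.
Solve pairwise, accumulating the modulus:
  Start with x ≡ 6 (mod 11).
  Combine with x ≡ 5 (mod 8): since gcd(11, 8) = 1, we get a unique residue mod 88.
    Write x = 6 + 11·t and substitute into x ≡ 5 (mod 8): 11·t ≡ 5 − 6 = -1 (mod 8).
    Reduce coefficients mod 8: 3·t ≡ 7 (mod 8).
    The inverse of 3 mod 8 is 3 (since 3·3 = 9 = 1·8 + 1), so t ≡ 3·7 = 21 ≡ 5 (mod 8).
    Then x = 6 + 11·5 = 61, valid modulo lcm(11, 8) = 88: x ≡ 61 (mod 88).
  Combine with x ≡ 2 (mod 13): since gcd(88, 13) = 1, we get a unique residue mod 1144.
    Write x = 61 + 88·t and substitute into x ≡ 2 (mod 13): 88·t ≡ 2 − 61 = -59 (mod 13).
    Reduce coefficients mod 13: 10·t ≡ 6 (mod 13).
    The inverse of 10 mod 13 is 4 (since 10·4 = 40 = 3·13 + 1), so t ≡ 4·6 = 24 ≡ 11 (mod 13).
    Then x = 61 + 88·11 = 1029, valid modulo lcm(88, 13) = 1144: x ≡ 1029 (mod 1144).
Verify: 1029 mod 11 = 6 ✓, 1029 mod 8 = 5 ✓, 1029 mod 13 = 2 ✓.

x ≡ 1029 (mod 1144).


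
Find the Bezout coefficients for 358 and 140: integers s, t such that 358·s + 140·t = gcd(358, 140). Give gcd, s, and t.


Euclidean algorithm on (358, 140) — divide until remainder is 0:
  358 = 2 · 140 + 78
  140 = 1 · 78 + 62
  78 = 1 · 62 + 16
  62 = 3 · 16 + 14
  16 = 1 · 14 + 2
  14 = 7 · 2 + 0
gcd(358, 140) = 2.
Track Bezout coefficients alongside the remainders: start with r₀ = 358 = a·1 + b·0 (s = 1, t = 0) and r₁ = 140 = a·0 + b·1 (s = 0, t = 1); each new remainder r_{k+1} = r_{k-1} − q_k·r_k inherits s_{k+1} = s_{k-1} − q_k·s_k, t_{k+1} = t_{k-1} − q_k·t_k, so r_k = a·s_k + b·t_k at every step:
  q = 2: r = 78, s = 1 − 2·0 = 1, t = 0 − 2·1 = -2  (check: 358·1 + 140·(-2) = 78)
  q = 1: r = 62, s = 0 − 1·1 = -1, t = 1 − 1·(-2) = 3  (check: 358·(-1) + 140·3 = 62)
  q = 1: r = 16, s = 1 − 1·(-1) = 2, t = -2 − 1·3 = -5  (check: 358·2 + 140·(-5) = 16)
  q = 3: r = 14, s = -1 − 3·2 = -7, t = 3 − 3·(-5) = 18  (check: 358·(-7) + 140·18 = 14)
  q = 1: r = 2, s = 2 − 1·(-7) = 9, t = -5 − 1·18 = -23  (check: 358·9 + 140·(-23) = 2)
The row with r = 2 (the gcd) gives the Bezout coefficients s = 9, t = -23.
Result: 358 · (9) + 140 · (-23) = 2.

gcd(358, 140) = 2; s = 9, t = -23 (check: 358·9 + 140·(-23) = 2).


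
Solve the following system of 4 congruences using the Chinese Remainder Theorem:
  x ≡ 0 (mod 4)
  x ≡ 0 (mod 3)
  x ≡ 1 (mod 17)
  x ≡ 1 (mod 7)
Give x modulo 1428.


Product of moduli M = 4 · 3 · 17 · 7 = 1428.
Merge one congruence at a time:
  Start: x ≡ 0 (mod 4).
  Combine with x ≡ 0 (mod 3); new modulus lcm = 12.
    Write x = 0 + 4·t and substitute into x ≡ 0 (mod 3): 4·t ≡ 0 − 0 = 0 (mod 3).
    Reduce coefficients mod 3: 1·t ≡ 0 (mod 3).
    So t ≡ 0 (mod 3).
    Then x = 0 + 4·0 = 0, valid modulo lcm(4, 3) = 12: x ≡ 0 (mod 12).
  Combine with x ≡ 1 (mod 17); new modulus lcm = 204.
    Write x = 0 + 12·t and substitute into x ≡ 1 (mod 17): 12·t ≡ 1 − 0 = 1 (mod 17).
    The inverse of 12 mod 17 is 10 (since 12·10 = 120 = 7·17 + 1), so t ≡ 10·1 = 10 ≡ 10 (mod 17).
    Then x = 0 + 12·10 = 120, valid modulo lcm(12, 17) = 204: x ≡ 120 (mod 204).
  Combine with x ≡ 1 (mod 7); new modulus lcm = 1428.
    Write x = 120 + 204·t and substitute into x ≡ 1 (mod 7): 204·t ≡ 1 − 120 = -119 (mod 7).
    Reduce coefficients mod 7: 1·t ≡ 0 (mod 7).
    So t ≡ 0 (mod 7).
    Then x = 120 + 204·0 = 120, valid modulo lcm(204, 7) = 1428: x ≡ 120 (mod 1428).
Verify against each original: 120 mod 4 = 0, 120 mod 3 = 0, 120 mod 17 = 1, 120 mod 7 = 1.

x ≡ 120 (mod 1428).


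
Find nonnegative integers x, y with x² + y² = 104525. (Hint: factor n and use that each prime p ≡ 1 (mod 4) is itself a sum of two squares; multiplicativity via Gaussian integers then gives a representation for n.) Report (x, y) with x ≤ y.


Step 1: Factor n = 104525 = 5^2 · 37 · 113.
Step 2: Check the mod-4 condition on each prime factor: 5 ≡ 1 (mod 4), exponent 2; 37 ≡ 1 (mod 4), exponent 1; 113 ≡ 1 (mod 4), exponent 1.
All primes ≡ 3 (mod 4) appear to even exponent (or don't appear), so by the two-squares theorem n IS expressible as a sum of two squares.
Step 3: Build a representation. Group n = k² · m with k = 5 and m = 37 · 113 = 4181 (a product of primes ≡ 1 (mod 4)); a representation of m scales to one of n via (k·x)² + (k·y)² = k²(x² + y²). Each prime p ≡ 1 (mod 4) is itself a sum of two squares; find a² by testing p − a² for a perfect square:
  37: 37 − 1² = 36 = 6² ⇒ 37 = 1² + 6².
  113: 113 − 1² = 112, 113 − 2² = 109, 113 − 3² = 104, 113 − 4² = 97, 113 − 5² = 88, 113 − 6² = 77, 113 − 7² = 64 = 8² ⇒ 113 = 7² + 8².
  Combine using the Brahmagupta–Fibonacci identity (a² + b²)(c² + d²) = (ac − bd)² + (ad + bc)² = (ac + bd)² + (ad − bc)²:
  37 · 113 = 4181: from (1² + 6²)(7² + 8²), take (1·7 − 6·8, 1·8 + 6·7) = (7 − 48, 8 + 42) = (-41, 50); dropping signs (only squares matter) gives (41, 50); check 41² + 50² = 1681 + 2500 = 4181 ✓.
  Scale by k = 5: (5·41, 5·50) = (205, 250).
Step 4: Order so x ≤ y and verify: 205² + 250² = 42025 + 62500 = 104525 = n. ✓

n = 104525 = 205² + 250² (one valid representation with x ≤ y).


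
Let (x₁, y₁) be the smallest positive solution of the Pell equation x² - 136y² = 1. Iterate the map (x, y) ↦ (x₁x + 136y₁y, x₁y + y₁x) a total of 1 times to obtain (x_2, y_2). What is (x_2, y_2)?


Step 1: Find the fundamental solution (x₁, y₁) of x² - 136y² = 1.
  Expand √136 as a continued fraction. a₀ = ⌊√136⌋ = 11; iterate m_{k+1} = d_k·a_k − m_k, d_{k+1} = (136 − m_{k+1}²)/d_k, a_{k+1} = ⌊(a₀ + m_{k+1})/d_{k+1}⌋ (starting m₀ = 0, d₀ = 1), with convergents p_k = a_k·p_{k-1} + p_{k-2}, q_k = a_k·q_{k-1} + q_{k-2} (p₋₁ = 1, q₋₁ = 0):
  k = 0: a₀ = 11; p₀/q₀ = 11/1; p₀² − 136·q₀² = 121 − 136 = -15.
  k = 1: m = 11, d = 15, a = ⌊(11 + 11)/15⌋ = 1; p/q = (1·11 + 1)/(1·1 + 0) = 12/1; p² − 136·q² = 144 − 136 = 8.
  k = 2: m = 4, d = 8, a = ⌊(11 + 4)/8⌋ = 1; p/q = (1·12 + 11)/(1·1 + 1) = 23/2; p² − 136·q² = 529 − 544 = -15.
  k = 3: m = 4, d = 15, a = ⌊(11 + 4)/15⌋ = 1; p/q = (1·23 + 12)/(1·2 + 1) = 35/3; p² − 136·q² = 1225 − 1224 = 1.
  The first convergent with p² − 136·q² = 1 gives the fundamental solution (x₁, y₁) = (35, 3).
Step 2: Apply the recurrence (x_{n+1}, y_{n+1}) = (x₁x_n + 136y₁y_n, x₁y_n + y₁x_n) repeatedly.
  From (x_1, y_1) = (35, 3): x_2 = 35·35 + 136·3·3 = 2449; y_2 = 35·3 + 3·35 = 210.
Step 3: Verify x_2² - 136·y_2² = 5997601 - 5997600 = 1 (should be 1). ✓

(x_1, y_1) = (35, 3); (x_2, y_2) = (2449, 210).


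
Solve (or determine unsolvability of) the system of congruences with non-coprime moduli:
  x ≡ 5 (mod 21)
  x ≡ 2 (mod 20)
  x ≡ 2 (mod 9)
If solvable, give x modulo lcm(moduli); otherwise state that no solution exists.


Moduli 21, 20, 9 are not pairwise coprime, so CRT works modulo lcm(m_i) when all pairwise compatibility conditions hold.
Pairwise compatibility: gcd(m_i, m_j) must divide a_i - a_j for every pair.
Merge one congruence at a time:
  Start: x ≡ 5 (mod 21).
  Combine with x ≡ 2 (mod 20): gcd(21, 20) = 1; 2 - 5 = -3, which IS divisible by 1, so compatible.
    Write x = 5 + 21·t and substitute into x ≡ 2 (mod 20): 21·t ≡ 2 − 5 = -3 (mod 20).
    Reduce coefficients mod 20: 1·t ≡ 17 (mod 20).
    So t ≡ 17 (mod 20).
    Then x = 5 + 21·17 = 362, valid modulo lcm(21, 20) = 420: x ≡ 362 (mod 420).
  Combine with x ≡ 2 (mod 9): gcd(420, 9) = 3; 2 - 362 = -360, which IS divisible by 3, so compatible.
    Write x = 362 + 420·t and substitute into x ≡ 2 (mod 9): 420·t ≡ 2 − 362 = -360 (mod 9).
    Divide the congruence (and modulus) by g = 3: 140·t ≡ -120 (mod 3).
    Reduce coefficients mod 3: 2·t ≡ 0 (mod 3).
    The inverse of 2 mod 3 is 2 (since 2·2 = 4 = 1·3 + 1), so t ≡ 2·0 = 0 ≡ 0 (mod 3).
    Then x = 362 + 420·0 = 362, valid modulo lcm(420, 9) = 1260: x ≡ 362 (mod 1260).
Verify: 362 mod 21 = 5, 362 mod 20 = 2, 362 mod 9 = 2.

x ≡ 362 (mod 1260).


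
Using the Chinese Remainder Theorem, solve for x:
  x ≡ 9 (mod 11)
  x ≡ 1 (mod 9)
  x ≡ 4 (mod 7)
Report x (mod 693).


Moduli 11, 9, 7 are pairwise coprime; by CRT there is a unique solution modulo M = 11 · 9 · 7 = 693.
Solve pairwise, accumulating the modulus:
  Start with x ≡ 9 (mod 11).
  Combine with x ≡ 1 (mod 9): since gcd(11, 9) = 1, we get a unique residue mod 99.
    Write x = 9 + 11·t and substitute into x ≡ 1 (mod 9): 11·t ≡ 1 − 9 = -8 (mod 9).
    Reduce coefficients mod 9: 2·t ≡ 1 (mod 9).
    The inverse of 2 mod 9 is 5 (since 2·5 = 10 = 1·9 + 1), so t ≡ 5·1 = 5 ≡ 5 (mod 9).
    Then x = 9 + 11·5 = 64, valid modulo lcm(11, 9) = 99: x ≡ 64 (mod 99).
  Combine with x ≡ 4 (mod 7): since gcd(99, 7) = 1, we get a unique residue mod 693.
    Write x = 64 + 99·t and substitute into x ≡ 4 (mod 7): 99·t ≡ 4 − 64 = -60 (mod 7).
    Reduce coefficients mod 7: 1·t ≡ 3 (mod 7).
    So t ≡ 3 (mod 7).
    Then x = 64 + 99·3 = 361, valid modulo lcm(99, 7) = 693: x ≡ 361 (mod 693).
Verify: 361 mod 11 = 9 ✓, 361 mod 9 = 1 ✓, 361 mod 7 = 4 ✓.

x ≡ 361 (mod 693).


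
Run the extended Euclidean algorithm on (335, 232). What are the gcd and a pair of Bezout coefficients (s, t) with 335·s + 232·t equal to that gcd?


Euclidean algorithm on (335, 232) — divide until remainder is 0:
  335 = 1 · 232 + 103
  232 = 2 · 103 + 26
  103 = 3 · 26 + 25
  26 = 1 · 25 + 1
  25 = 25 · 1 + 0
gcd(335, 232) = 1.
Track Bezout coefficients alongside the remainders: start with r₀ = 335 = a·1 + b·0 (s = 1, t = 0) and r₁ = 232 = a·0 + b·1 (s = 0, t = 1); each new remainder r_{k+1} = r_{k-1} − q_k·r_k inherits s_{k+1} = s_{k-1} − q_k·s_k, t_{k+1} = t_{k-1} − q_k·t_k, so r_k = a·s_k + b·t_k at every step:
  q = 1: r = 103, s = 1 − 1·0 = 1, t = 0 − 1·1 = -1  (check: 335·1 + 232·(-1) = 103)
  q = 2: r = 26, s = 0 − 2·1 = -2, t = 1 − 2·(-1) = 3  (check: 335·(-2) + 232·3 = 26)
  q = 3: r = 25, s = 1 − 3·(-2) = 7, t = -1 − 3·3 = -10  (check: 335·7 + 232·(-10) = 25)
  q = 1: r = 1, s = -2 − 1·7 = -9, t = 3 − 1·(-10) = 13  (check: 335·(-9) + 232·13 = 1)
The row with r = 1 (the gcd) gives the Bezout coefficients s = -9, t = 13.
Result: 335 · (-9) + 232 · (13) = 1.

gcd(335, 232) = 1; s = -9, t = 13 (check: 335·(-9) + 232·13 = 1).


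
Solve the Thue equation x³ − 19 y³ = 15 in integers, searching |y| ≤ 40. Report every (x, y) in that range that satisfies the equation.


The equation is x³ - 19y³ = 15. For fixed y, x³ = 19·y³ + 15, so a solution requires the RHS to be a perfect cube.
Strategy: iterate y from -40 to 40, compute RHS = 19·y³ + 15, and check whether it is a (positive or negative) perfect cube.
Check small values of y:
  y = 0: RHS = 15 is not a perfect cube.
  y = 1: RHS = 34 is not a perfect cube.
  y = -1: RHS = -4 is not a perfect cube.
  y = 2: RHS = 167 is not a perfect cube.
  y = -2: RHS = -137 is not a perfect cube.
  y = 3: RHS = 528 is not a perfect cube.
  y = -3: RHS = -498 is not a perfect cube.
Continuing the search up to |y| = 40 finds no solutions either.
No (x, y) in the scanned range satisfies the equation.

No integer solutions with |y| ≤ 40.


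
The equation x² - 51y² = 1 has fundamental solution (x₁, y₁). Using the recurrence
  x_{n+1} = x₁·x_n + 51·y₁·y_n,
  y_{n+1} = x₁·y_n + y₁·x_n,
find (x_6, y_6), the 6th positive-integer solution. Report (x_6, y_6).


Step 1: Find the fundamental solution (x₁, y₁) of x² - 51y² = 1.
  Expand √51 as a continued fraction. a₀ = ⌊√51⌋ = 7; iterate m_{k+1} = d_k·a_k − m_k, d_{k+1} = (51 − m_{k+1}²)/d_k, a_{k+1} = ⌊(a₀ + m_{k+1})/d_{k+1}⌋ (starting m₀ = 0, d₀ = 1), with convergents p_k = a_k·p_{k-1} + p_{k-2}, q_k = a_k·q_{k-1} + q_{k-2} (p₋₁ = 1, q₋₁ = 0):
  k = 0: a₀ = 7; p₀/q₀ = 7/1; p₀² − 51·q₀² = 49 − 51 = -2.
  k = 1: m = 7, d = 2, a = ⌊(7 + 7)/2⌋ = 7; p/q = (7·7 + 1)/(7·1 + 0) = 50/7; p² − 51·q² = 2500 − 2499 = 1.
  The first convergent with p² − 51·q² = 1 gives the fundamental solution (x₁, y₁) = (50, 7).
Step 2: Apply the recurrence (x_{n+1}, y_{n+1}) = (x₁x_n + 51y₁y_n, x₁y_n + y₁x_n) repeatedly.
  From (x_1, y_1) = (50, 7): x_2 = 50·50 + 51·7·7 = 4999; y_2 = 50·7 + 7·50 = 700.
  From (x_2, y_2) = (4999, 700): x_3 = 50·4999 + 51·7·700 = 499850; y_3 = 50·700 + 7·4999 = 69993.
  From (x_3, y_3) = (499850, 69993): x_4 = 50·499850 + 51·7·69993 = 49980001; y_4 = 50·69993 + 7·499850 = 6998600.
  From (x_4, y_4) = (49980001, 6998600): x_5 = 50·49980001 + 51·7·6998600 = 4997500250; y_5 = 50·6998600 + 7·49980001 = 699790007.
  From (x_5, y_5) = (4997500250, 699790007): x_6 = 50·4997500250 + 51·7·699790007 = 499700044999; y_6 = 50·699790007 + 7·4997500250 = 69972002100.
Step 3: Verify x_6² - 51·y_6² = 249700134972002624910001 - 249700134972002624910000 = 1 (should be 1). ✓

(x_1, y_1) = (50, 7); (x_6, y_6) = (499700044999, 69972002100).


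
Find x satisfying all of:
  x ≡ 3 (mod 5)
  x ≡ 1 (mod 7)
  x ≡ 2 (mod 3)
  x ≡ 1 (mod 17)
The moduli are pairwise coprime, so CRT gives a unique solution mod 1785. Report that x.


Product of moduli M = 5 · 7 · 3 · 17 = 1785.
Merge one congruence at a time:
  Start: x ≡ 3 (mod 5).
  Combine with x ≡ 1 (mod 7); new modulus lcm = 35.
    Write x = 3 + 5·t and substitute into x ≡ 1 (mod 7): 5·t ≡ 1 − 3 = -2 (mod 7).
    Reduce coefficients mod 7: 5·t ≡ 5 (mod 7).
    The inverse of 5 mod 7 is 3 (since 5·3 = 15 = 2·7 + 1), so t ≡ 3·5 = 15 ≡ 1 (mod 7).
    Then x = 3 + 5·1 = 8, valid modulo lcm(5, 7) = 35: x ≡ 8 (mod 35).
  Combine with x ≡ 2 (mod 3); new modulus lcm = 105.
    Write x = 8 + 35·t and substitute into x ≡ 2 (mod 3): 35·t ≡ 2 − 8 = -6 (mod 3).
    Reduce coefficients mod 3: 2·t ≡ 0 (mod 3).
    The inverse of 2 mod 3 is 2 (since 2·2 = 4 = 1·3 + 1), so t ≡ 2·0 = 0 ≡ 0 (mod 3).
    Then x = 8 + 35·0 = 8, valid modulo lcm(35, 3) = 105: x ≡ 8 (mod 105).
  Combine with x ≡ 1 (mod 17); new modulus lcm = 1785.
    Write x = 8 + 105·t and substitute into x ≡ 1 (mod 17): 105·t ≡ 1 − 8 = -7 (mod 17).
    Reduce coefficients mod 17: 3·t ≡ 10 (mod 17).
    The inverse of 3 mod 17 is 6 (since 3·6 = 18 = 1·17 + 1), so t ≡ 6·10 = 60 ≡ 9 (mod 17).
    Then x = 8 + 105·9 = 953, valid modulo lcm(105, 17) = 1785: x ≡ 953 (mod 1785).
Verify against each original: 953 mod 5 = 3, 953 mod 7 = 1, 953 mod 3 = 2, 953 mod 17 = 1.

x ≡ 953 (mod 1785).


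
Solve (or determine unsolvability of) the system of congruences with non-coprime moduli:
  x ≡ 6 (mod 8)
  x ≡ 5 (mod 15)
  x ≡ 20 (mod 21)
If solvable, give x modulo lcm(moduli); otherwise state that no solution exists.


Moduli 8, 15, 21 are not pairwise coprime, so CRT works modulo lcm(m_i) when all pairwise compatibility conditions hold.
Pairwise compatibility: gcd(m_i, m_j) must divide a_i - a_j for every pair.
Merge one congruence at a time:
  Start: x ≡ 6 (mod 8).
  Combine with x ≡ 5 (mod 15): gcd(8, 15) = 1; 5 - 6 = -1, which IS divisible by 1, so compatible.
    Write x = 6 + 8·t and substitute into x ≡ 5 (mod 15): 8·t ≡ 5 − 6 = -1 (mod 15).
    Reduce coefficients mod 15: 8·t ≡ 14 (mod 15).
    The inverse of 8 mod 15 is 2 (since 8·2 = 16 = 1·15 + 1), so t ≡ 2·14 = 28 ≡ 13 (mod 15).
    Then x = 6 + 8·13 = 110, valid modulo lcm(8, 15) = 120: x ≡ 110 (mod 120).
  Combine with x ≡ 20 (mod 21): gcd(120, 21) = 3; 20 - 110 = -90, which IS divisible by 3, so compatible.
    Write x = 110 + 120·t and substitute into x ≡ 20 (mod 21): 120·t ≡ 20 − 110 = -90 (mod 21).
    Divide the congruence (and modulus) by g = 3: 40·t ≡ -30 (mod 7).
    Reduce coefficients mod 7: 5·t ≡ 5 (mod 7).
    The inverse of 5 mod 7 is 3 (since 5·3 = 15 = 2·7 + 1), so t ≡ 3·5 = 15 ≡ 1 (mod 7).
    Then x = 110 + 120·1 = 230, valid modulo lcm(120, 21) = 840: x ≡ 230 (mod 840).
Verify: 230 mod 8 = 6, 230 mod 15 = 5, 230 mod 21 = 20.

x ≡ 230 (mod 840).


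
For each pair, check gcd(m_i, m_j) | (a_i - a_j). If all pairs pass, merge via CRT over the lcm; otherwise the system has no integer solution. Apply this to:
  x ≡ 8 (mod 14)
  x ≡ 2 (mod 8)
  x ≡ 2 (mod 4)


Moduli 14, 8, 4 are not pairwise coprime, so CRT works modulo lcm(m_i) when all pairwise compatibility conditions hold.
Pairwise compatibility: gcd(m_i, m_j) must divide a_i - a_j for every pair.
Merge one congruence at a time:
  Start: x ≡ 8 (mod 14).
  Combine with x ≡ 2 (mod 8): gcd(14, 8) = 2; 2 - 8 = -6, which IS divisible by 2, so compatible.
    Write x = 8 + 14·t and substitute into x ≡ 2 (mod 8): 14·t ≡ 2 − 8 = -6 (mod 8).
    Divide the congruence (and modulus) by g = 2: 7·t ≡ -3 (mod 4).
    Reduce coefficients mod 4: 3·t ≡ 1 (mod 4).
    The inverse of 3 mod 4 is 3 (since 3·3 = 9 = 2·4 + 1), so t ≡ 3·1 = 3 ≡ 3 (mod 4).
    Then x = 8 + 14·3 = 50, valid modulo lcm(14, 8) = 56: x ≡ 50 (mod 56).
  Combine with x ≡ 2 (mod 4): gcd(56, 4) = 4; 2 - 50 = -48, which IS divisible by 4, so compatible.
    Write x = 50 + 56·t and substitute into x ≡ 2 (mod 4): 56·t ≡ 2 − 50 = -48 (mod 4).
    Divide the congruence (and modulus) by g = 4: 14·t ≡ -12 (mod 1).
    Modulo 1 every t works; take t = 0.
    Then x = 50 + 56·0 = 50, valid modulo lcm(56, 4) = 56: x ≡ 50 (mod 56).
Verify: 50 mod 14 = 8, 50 mod 8 = 2, 50 mod 4 = 2.

x ≡ 50 (mod 56).


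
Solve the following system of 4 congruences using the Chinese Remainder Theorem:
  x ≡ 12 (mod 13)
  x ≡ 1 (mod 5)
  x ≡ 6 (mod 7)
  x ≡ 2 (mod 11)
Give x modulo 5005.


Product of moduli M = 13 · 5 · 7 · 11 = 5005.
Merge one congruence at a time:
  Start: x ≡ 12 (mod 13).
  Combine with x ≡ 1 (mod 5); new modulus lcm = 65.
    Write x = 12 + 13·t and substitute into x ≡ 1 (mod 5): 13·t ≡ 1 − 12 = -11 (mod 5).
    Reduce coefficients mod 5: 3·t ≡ 4 (mod 5).
    The inverse of 3 mod 5 is 2 (since 3·2 = 6 = 1·5 + 1), so t ≡ 2·4 = 8 ≡ 3 (mod 5).
    Then x = 12 + 13·3 = 51, valid modulo lcm(13, 5) = 65: x ≡ 51 (mod 65).
  Combine with x ≡ 6 (mod 7); new modulus lcm = 455.
    Write x = 51 + 65·t and substitute into x ≡ 6 (mod 7): 65·t ≡ 6 − 51 = -45 (mod 7).
    Reduce coefficients mod 7: 2·t ≡ 4 (mod 7).
    The inverse of 2 mod 7 is 4 (since 2·4 = 8 = 1·7 + 1), so t ≡ 4·4 = 16 ≡ 2 (mod 7).
    Then x = 51 + 65·2 = 181, valid modulo lcm(65, 7) = 455: x ≡ 181 (mod 455).
  Combine with x ≡ 2 (mod 11); new modulus lcm = 5005.
    Write x = 181 + 455·t and substitute into x ≡ 2 (mod 11): 455·t ≡ 2 − 181 = -179 (mod 11).
    Reduce coefficients mod 11: 4·t ≡ 8 (mod 11).
    The inverse of 4 mod 11 is 3 (since 4·3 = 12 = 1·11 + 1), so t ≡ 3·8 = 24 ≡ 2 (mod 11).
    Then x = 181 + 455·2 = 1091, valid modulo lcm(455, 11) = 5005: x ≡ 1091 (mod 5005).
Verify against each original: 1091 mod 13 = 12, 1091 mod 5 = 1, 1091 mod 7 = 6, 1091 mod 11 = 2.

x ≡ 1091 (mod 5005).
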